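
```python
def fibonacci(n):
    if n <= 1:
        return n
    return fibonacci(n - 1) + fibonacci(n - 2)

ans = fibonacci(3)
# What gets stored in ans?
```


fibonacci(3)
= fibonacci(2) + fibonacci(1)
Computing bottom-up: fibonacci(0)=0, fibonacci(1)=1, fibonacci(2)=1, fibonacci(3)=2
= 2


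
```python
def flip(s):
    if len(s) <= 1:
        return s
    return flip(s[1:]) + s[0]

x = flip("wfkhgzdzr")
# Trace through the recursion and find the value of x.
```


flip("wfkhgzdzr")
= flip("fkhgzdzr") + "w"
= flip("khgzdzr") + "f" + "w"
= flip("hgzdzr") + "k" + "f" + "w"
= flip("gzdzr") + "h" + "k" + "f" + "w"
= flip("zdzr") + "g" + "h" + "k" + "f" + "w"
= flip("dzr") + "z" + "g" + "h" + "k" + "f" + "w"
= flip("zr") + "d" + "z" + "g" + "h" + "k" + "f" + "w"
= flip("r") + "z" + "d" + "z" + "g" + "h" + "k" + "f" + "w"
= "r" + "z" + "d" + "z" + "g" + "h" + "k" + "f" + "w"
= "rzdzghkfw"


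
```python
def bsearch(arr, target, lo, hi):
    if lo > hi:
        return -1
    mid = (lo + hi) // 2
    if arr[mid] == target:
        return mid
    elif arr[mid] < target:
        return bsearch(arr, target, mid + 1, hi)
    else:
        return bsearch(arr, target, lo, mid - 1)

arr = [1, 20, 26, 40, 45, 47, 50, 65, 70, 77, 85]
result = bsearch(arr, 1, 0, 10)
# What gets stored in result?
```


bsearch(arr, 1, 0, 10)
lo=0, hi=10, mid=5, arr[mid]=47
47 > 1, search left half
lo=0, hi=4, mid=2, arr[mid]=26
26 > 1, search left half
lo=0, hi=1, mid=0, arr[mid]=1
arr[0] == 1, found at index 0
= 0


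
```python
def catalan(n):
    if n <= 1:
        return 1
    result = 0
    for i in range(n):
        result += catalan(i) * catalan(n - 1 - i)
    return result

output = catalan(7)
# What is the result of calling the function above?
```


catalan(7)
= sum of catalan(i) * catalan(7-1-i) for i in 0..6
First compute sub-values bottom-up:
  catalan(0) = 1, catalan(1) = 1
  catalan(2) = 1*1 + 1*1 = 2
  catalan(3) = 1*2 + 1*1 + 2*1 = 5
  catalan(4) = 1*5 + 1*2 + 2*1 + 5*1 = 14
  catalan(5) = 1*14 + 1*5 + 2*2 + 5*1 + 14*1 = 42
  catalan(6) = 1*42 + 1*14 + 2*5 + 5*2 + 14*1 + 42*1 = 132
Now catalan(7):
  catalan(0)*catalan(6) = 1*132 = 132
  catalan(1)*catalan(5) = 1*42 = 42
  catalan(2)*catalan(4) = 2*14 = 28
  catalan(3)*catalan(3) = 5*5 = 25
  catalan(4)*catalan(2) = 14*2 = 28
  catalan(5)*catalan(1) = 42*1 = 42
  catalan(6)*catalan(0) = 132*1 = 132
= 132 + 42 + 28 + 25 + 28 + 42 + 132
= 429


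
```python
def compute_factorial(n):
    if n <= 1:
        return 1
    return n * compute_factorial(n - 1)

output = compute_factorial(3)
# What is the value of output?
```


compute_factorial(3)
= 3 * compute_factorial(2)
= 3 * 2 * compute_factorial(1)
= 3 * 2 * 1
= 6


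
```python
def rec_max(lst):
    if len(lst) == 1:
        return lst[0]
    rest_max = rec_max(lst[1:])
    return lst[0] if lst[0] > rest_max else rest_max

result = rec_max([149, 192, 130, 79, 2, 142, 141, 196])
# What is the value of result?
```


rec_max([149, 192, 130, 79, 2, 142, 141, 196])
= compare 149 with rec_max([192, 130, 79, 2, 142, 141, 196])
= compare 192 with rec_max([130, 79, 2, 142, 141, 196])
= compare 130 with rec_max([79, 2, 142, 141, 196])
= compare 79 with rec_max([2, 142, 141, 196])
= compare 2 with rec_max([142, 141, 196])
= compare 142 with rec_max([141, 196])
= compare 141 with rec_max([196])
Base: rec_max([196]) = 196
compare 141 with 196: max = 196
compare 142 with 196: max = 196
compare 2 with 196: max = 196
compare 79 with 196: max = 196
compare 130 with 196: max = 196
compare 192 with 196: max = 196
compare 149 with 196: max = 196
= 196


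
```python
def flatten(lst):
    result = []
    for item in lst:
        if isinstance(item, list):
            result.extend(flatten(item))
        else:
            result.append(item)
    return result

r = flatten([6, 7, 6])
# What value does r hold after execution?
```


flatten([6, 7, 6])
Processing each element:
  6 is not a list -> append 6
  7 is not a list -> append 7
  6 is not a list -> append 6
= [6, 7, 6]


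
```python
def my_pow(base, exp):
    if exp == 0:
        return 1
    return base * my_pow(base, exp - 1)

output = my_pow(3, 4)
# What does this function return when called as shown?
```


my_pow(3, 4)
= 3 * my_pow(3, 3)
= 3 * 3 * my_pow(3, 2)
= 3 * 3 * 3 * my_pow(3, 1)
= 3 * 3 * 3 * 3 * my_pow(3, 0)
= 3 * 3 * 3 * 3 * 1
= 81


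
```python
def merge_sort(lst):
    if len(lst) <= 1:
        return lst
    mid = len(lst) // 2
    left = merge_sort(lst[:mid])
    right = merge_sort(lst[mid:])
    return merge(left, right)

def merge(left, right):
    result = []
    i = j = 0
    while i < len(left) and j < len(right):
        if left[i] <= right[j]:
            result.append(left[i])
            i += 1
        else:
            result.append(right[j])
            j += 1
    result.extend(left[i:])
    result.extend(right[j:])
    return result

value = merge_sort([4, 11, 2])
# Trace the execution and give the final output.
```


merge_sort([4, 11, 2])
Split into [4] and [11, 2]
Left sorted: [4]
Right sorted: [2, 11]
Merge [4] and [2, 11]
= [2, 4, 11]


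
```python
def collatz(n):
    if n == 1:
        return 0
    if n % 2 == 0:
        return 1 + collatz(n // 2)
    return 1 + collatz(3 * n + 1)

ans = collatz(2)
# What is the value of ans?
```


collatz(2)
2 is even -> collatz(1)
Reached 1 after 1 steps
= 1


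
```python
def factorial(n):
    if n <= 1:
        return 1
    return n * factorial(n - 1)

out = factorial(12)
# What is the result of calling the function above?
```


factorial(12)
= 12 * factorial(11)
= 12 * 11 * factorial(10)
= 12 * 11 * 10 * factorial(9)
= 12 * 11 * 10 * 9 * factorial(8)
= 12 * 11 * 10 * 9 * 8 * factorial(7)
= 12 * 11 * 10 * 9 * 8 * 7 * factorial(6)
= 12 * 11 * 10 * 9 * 8 * 7 * 6 * factorial(5)
= 12 * 11 * 10 * 9 * 8 * 7 * 6 * 5 * factorial(4)
= 12 * 11 * 10 * 9 * 8 * 7 * 6 * 5 * 4 * factorial(3)
= 12 * 11 * 10 * 9 * 8 * 7 * 6 * 5 * 4 * 3 * factorial(2)
= 12 * 11 * 10 * 9 * 8 * 7 * 6 * 5 * 4 * 3 * 2 * factorial(1)
= 12 * 11 * 10 * 9 * 8 * 7 * 6 * 5 * 4 * 3 * 2 * 1
= 479001600


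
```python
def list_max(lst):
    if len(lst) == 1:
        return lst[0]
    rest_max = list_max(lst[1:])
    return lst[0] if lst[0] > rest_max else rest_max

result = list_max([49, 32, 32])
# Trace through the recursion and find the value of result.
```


list_max([49, 32, 32])
= compare 49 with list_max([32, 32])
= compare 32 with list_max([32])
Base: list_max([32]) = 32
compare 32 with 32: max = 32
compare 49 with 32: max = 49
= 49


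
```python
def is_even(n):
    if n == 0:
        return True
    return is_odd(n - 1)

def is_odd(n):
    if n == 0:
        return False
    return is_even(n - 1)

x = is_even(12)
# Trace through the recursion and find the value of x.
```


is_even(12)
= is_odd(11)
= is_even(10)
= is_odd(9)
= is_even(8)
= is_odd(7)
= is_even(6)
= is_odd(5)
= is_even(4)
= is_odd(3)
= is_even(2)
= is_odd(1)
= is_even(0)
n == 0: return True
= True


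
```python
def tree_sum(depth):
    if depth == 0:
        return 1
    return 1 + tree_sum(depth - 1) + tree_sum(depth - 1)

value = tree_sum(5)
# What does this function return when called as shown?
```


tree_sum(5)
= 1 + tree_sum(4) + tree_sum(4)
= 1 + 2 * tree_sum(4)
tree_sum(k) = 2^(k+1) - 1
tree_sum(0) = 1
tree_sum(1) = 3
tree_sum(2) = 7
tree_sum(3) = 15
tree_sum(4) = 31
tree_sum(5) = 2^6 - 1 = 63


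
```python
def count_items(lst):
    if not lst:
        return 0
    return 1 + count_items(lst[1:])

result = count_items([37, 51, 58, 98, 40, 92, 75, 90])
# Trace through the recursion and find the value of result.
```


count_items([37, 51, 58, 98, 40, 92, 75, 90])
= 1 + count_items([51, 58, 98, 40, 92, 75, 90])
= 1 + 1 + count_items([58, 98, 40, 92, 75, 90])
= 1 + 1 + 1 + count_items([98, 40, 92, 75, 90])
= 1 + 1 + 1 + 1 + count_items([40, 92, 75, 90])
= 1 + 1 + 1 + 1 + 1 + count_items([92, 75, 90])
= 1 + 1 + 1 + 1 + 1 + 1 + count_items([75, 90])
= 1 + 1 + 1 + 1 + 1 + 1 + 1 + count_items([90])
= 1 + 1 + 1 + 1 + 1 + 1 + 1 + 1 + count_items([])
= 1 + 1 + 1 + 1 + 1 + 1 + 1 + 1 + 0
= 8


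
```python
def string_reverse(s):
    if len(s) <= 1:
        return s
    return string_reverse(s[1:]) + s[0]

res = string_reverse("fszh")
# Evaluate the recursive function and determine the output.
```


string_reverse("fszh")
= string_reverse("szh") + "f"
= string_reverse("zh") + "s" + "f"
= string_reverse("h") + "z" + "s" + "f"
= "h" + "z" + "s" + "f"
= "hzsf"


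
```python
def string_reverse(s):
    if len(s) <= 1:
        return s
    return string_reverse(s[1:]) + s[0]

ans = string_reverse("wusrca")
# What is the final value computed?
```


string_reverse("wusrca")
= string_reverse("usrca") + "w"
= string_reverse("srca") + "u" + "w"
= string_reverse("rca") + "s" + "u" + "w"
= string_reverse("ca") + "r" + "s" + "u" + "w"
= string_reverse("a") + "c" + "r" + "s" + "u" + "w"
= "a" + "c" + "r" + "s" + "u" + "w"
= "acrsuw"


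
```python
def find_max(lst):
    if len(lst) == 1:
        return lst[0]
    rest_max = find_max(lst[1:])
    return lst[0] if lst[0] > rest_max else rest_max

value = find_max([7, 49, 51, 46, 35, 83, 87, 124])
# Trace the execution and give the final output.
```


find_max([7, 49, 51, 46, 35, 83, 87, 124])
= compare 7 with find_max([49, 51, 46, 35, 83, 87, 124])
= compare 49 with find_max([51, 46, 35, 83, 87, 124])
= compare 51 with find_max([46, 35, 83, 87, 124])
= compare 46 with find_max([35, 83, 87, 124])
= compare 35 with find_max([83, 87, 124])
= compare 83 with find_max([87, 124])
= compare 87 with find_max([124])
Base: find_max([124]) = 124
compare 87 with 124: max = 124
compare 83 with 124: max = 124
compare 35 with 124: max = 124
compare 46 with 124: max = 124
compare 51 with 124: max = 124
compare 49 with 124: max = 124
compare 7 with 124: max = 124
= 124


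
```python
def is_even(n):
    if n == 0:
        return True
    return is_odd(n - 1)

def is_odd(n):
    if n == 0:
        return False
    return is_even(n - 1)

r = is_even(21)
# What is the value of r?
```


is_even(21)
= is_odd(20)
= is_even(19)
= is_odd(18)
= is_even(17)
= is_odd(16)
= is_even(15)
= is_odd(14)
= is_even(13)
= is_odd(12)
= is_even(11)
= is_odd(10)
= is_even(9)
= is_odd(8)
= is_even(7)
= is_odd(6)
= is_even(5)
= is_odd(4)
= is_even(3)
= is_odd(2)
= is_even(1)
= is_odd(0)
n == 0: return False
= False


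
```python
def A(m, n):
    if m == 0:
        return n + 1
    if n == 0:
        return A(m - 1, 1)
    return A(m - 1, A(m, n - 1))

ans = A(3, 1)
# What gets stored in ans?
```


A(3, 1)
= A(2, A(3, 0))
First compute A(3, 0) = 5
= A(2, 5)
= 13


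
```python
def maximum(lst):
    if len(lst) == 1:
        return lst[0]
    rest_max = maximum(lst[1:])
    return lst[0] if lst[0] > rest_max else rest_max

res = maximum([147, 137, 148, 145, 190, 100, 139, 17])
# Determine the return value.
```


maximum([147, 137, 148, 145, 190, 100, 139, 17])
= compare 147 with maximum([137, 148, 145, 190, 100, 139, 17])
= compare 137 with maximum([148, 145, 190, 100, 139, 17])
= compare 148 with maximum([145, 190, 100, 139, 17])
= compare 145 with maximum([190, 100, 139, 17])
= compare 190 with maximum([100, 139, 17])
= compare 100 with maximum([139, 17])
= compare 139 with maximum([17])
Base: maximum([17]) = 17
compare 139 with 17: max = 139
compare 100 with 139: max = 139
compare 190 with 139: max = 190
compare 145 with 190: max = 190
compare 148 with 190: max = 190
compare 137 with 190: max = 190
compare 147 with 190: max = 190
= 190


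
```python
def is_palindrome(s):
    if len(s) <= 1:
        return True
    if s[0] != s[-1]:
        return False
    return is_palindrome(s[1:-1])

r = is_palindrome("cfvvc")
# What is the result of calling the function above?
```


is_palindrome("cfvvc")
"cfvvc": s[0]='c' == s[-1]='c' -> is_palindrome("fvv")
"fvv": s[0]='f' != s[-1]='v' -> False
= False


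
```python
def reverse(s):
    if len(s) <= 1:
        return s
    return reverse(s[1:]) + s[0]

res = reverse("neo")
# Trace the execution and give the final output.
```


reverse("neo")
= reverse("eo") + "n"
= reverse("o") + "e" + "n"
= "o" + "e" + "n"
= "oen"


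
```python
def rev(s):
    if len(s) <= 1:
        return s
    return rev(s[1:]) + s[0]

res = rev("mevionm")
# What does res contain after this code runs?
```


rev("mevionm")
= rev("evionm") + "m"
= rev("vionm") + "e" + "m"
= rev("ionm") + "v" + "e" + "m"
= rev("onm") + "i" + "v" + "e" + "m"
= rev("nm") + "o" + "i" + "v" + "e" + "m"
= rev("m") + "n" + "o" + "i" + "v" + "e" + "m"
= "m" + "n" + "o" + "i" + "v" + "e" + "m"
= "mnoivem"


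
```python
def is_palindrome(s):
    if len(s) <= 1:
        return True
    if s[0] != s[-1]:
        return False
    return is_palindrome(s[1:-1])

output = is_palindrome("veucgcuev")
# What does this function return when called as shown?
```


is_palindrome("veucgcuev")
"veucgcuev": s[0]='v' == s[-1]='v' -> is_palindrome("eucgcue")
"eucgcue": s[0]='e' == s[-1]='e' -> is_palindrome("ucgcu")
"ucgcu": s[0]='u' == s[-1]='u' -> is_palindrome("cgc")
"cgc": s[0]='c' == s[-1]='c' -> is_palindrome("g")
"g": len <= 1 -> True
= True


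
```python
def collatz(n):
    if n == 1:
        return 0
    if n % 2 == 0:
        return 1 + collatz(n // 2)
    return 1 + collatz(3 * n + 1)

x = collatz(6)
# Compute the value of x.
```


collatz(6)
6 is even -> collatz(3)
3 is odd -> 3*3+1 = 10 -> collatz(10)
10 is even -> collatz(5)
5 is odd -> 3*5+1 = 16 -> collatz(16)
16 is even -> collatz(8)
8 is even -> collatz(4)
4 is even -> collatz(2)
2 is even -> collatz(1)
Reached 1 after 8 steps
= 8


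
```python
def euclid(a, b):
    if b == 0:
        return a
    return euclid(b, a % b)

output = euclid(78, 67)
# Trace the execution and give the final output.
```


euclid(78, 67)
= euclid(67, 78 % 67) = euclid(67, 11)
= euclid(11, 67 % 11) = euclid(11, 1)
= euclid(1, 11 % 1) = euclid(1, 0)
b == 0, return a = 1


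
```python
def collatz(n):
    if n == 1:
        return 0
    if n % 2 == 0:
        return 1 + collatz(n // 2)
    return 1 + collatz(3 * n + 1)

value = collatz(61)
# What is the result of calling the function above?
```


collatz(61)
61 is odd -> 3*61+1 = 184 -> collatz(184)
184 is even -> collatz(92)
92 is even -> collatz(46)
46 is even -> collatz(23)
23 is odd -> 3*23+1 = 70 -> collatz(70)
70 is even -> collatz(35)
35 is odd -> 3*35+1 = 106 -> collatz(106)
106 is even -> collatz(53)
53 is odd -> 3*53+1 = 160 -> collatz(160)
160 is even -> collatz(80)
80 is even -> collatz(40)
40 is even -> collatz(20)
20 is even -> collatz(10)
10 is even -> collatz(5)
5 is odd -> 3*5+1 = 16 -> collatz(16)
16 is even -> collatz(8)
8 is even -> collatz(4)
4 is even -> collatz(2)
2 is even -> collatz(1)
Reached 1 after 19 steps
= 19


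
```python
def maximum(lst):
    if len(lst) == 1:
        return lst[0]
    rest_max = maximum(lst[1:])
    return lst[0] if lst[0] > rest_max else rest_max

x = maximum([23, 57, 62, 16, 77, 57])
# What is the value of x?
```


maximum([23, 57, 62, 16, 77, 57])
= compare 23 with maximum([57, 62, 16, 77, 57])
= compare 57 with maximum([62, 16, 77, 57])
= compare 62 with maximum([16, 77, 57])
= compare 16 with maximum([77, 57])
= compare 77 with maximum([57])
Base: maximum([57]) = 57
compare 77 with 57: max = 77
compare 16 with 77: max = 77
compare 62 with 77: max = 77
compare 57 with 77: max = 77
compare 23 with 77: max = 77
= 77


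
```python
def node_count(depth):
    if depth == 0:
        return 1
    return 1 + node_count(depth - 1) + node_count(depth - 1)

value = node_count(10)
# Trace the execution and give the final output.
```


node_count(10)
= 1 + node_count(9) + node_count(9)
= 1 + 2 * node_count(9)
node_count(k) = 2^(k+1) - 1
node_count(0) = 1
node_count(1) = 3
node_count(2) = 7
node_count(3) = 15
node_count(4) = 31
node_count(10) = 2^11 - 1 = 2047


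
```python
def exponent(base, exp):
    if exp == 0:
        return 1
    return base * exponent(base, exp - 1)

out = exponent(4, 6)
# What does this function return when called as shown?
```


exponent(4, 6)
= 4 * exponent(4, 5)
= 4 * 4 * exponent(4, 4)
= 4 * 4 * 4 * exponent(4, 3)
= 4 * 4 * 4 * 4 * exponent(4, 2)
= 4 * 4 * 4 * 4 * 4 * exponent(4, 1)
= 4 * 4 * 4 * 4 * 4 * 4 * exponent(4, 0)
= 4 * 4 * 4 * 4 * 4 * 4 * 1
= 4096


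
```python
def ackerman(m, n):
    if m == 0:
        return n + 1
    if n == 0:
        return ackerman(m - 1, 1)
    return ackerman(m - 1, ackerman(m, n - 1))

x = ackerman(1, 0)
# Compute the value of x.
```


ackerman(1, 0)
n == 0: return ackerman(0, 1)
= ackerman(0, 1) = 2
= 2


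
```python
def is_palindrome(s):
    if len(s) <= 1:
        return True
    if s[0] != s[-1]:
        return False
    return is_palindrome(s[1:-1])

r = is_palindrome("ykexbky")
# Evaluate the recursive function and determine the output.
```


is_palindrome("ykexbky")
"ykexbky": s[0]='y' == s[-1]='y' -> is_palindrome("kexbk")
"kexbk": s[0]='k' == s[-1]='k' -> is_palindrome("exb")
"exb": s[0]='e' != s[-1]='b' -> False
= False


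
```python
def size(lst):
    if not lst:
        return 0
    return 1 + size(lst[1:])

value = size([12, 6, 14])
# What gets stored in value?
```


size([12, 6, 14])
= 1 + size([6, 14])
= 1 + 1 + size([14])
= 1 + 1 + 1 + size([])
= 1 + 1 + 1 + 0
= 3


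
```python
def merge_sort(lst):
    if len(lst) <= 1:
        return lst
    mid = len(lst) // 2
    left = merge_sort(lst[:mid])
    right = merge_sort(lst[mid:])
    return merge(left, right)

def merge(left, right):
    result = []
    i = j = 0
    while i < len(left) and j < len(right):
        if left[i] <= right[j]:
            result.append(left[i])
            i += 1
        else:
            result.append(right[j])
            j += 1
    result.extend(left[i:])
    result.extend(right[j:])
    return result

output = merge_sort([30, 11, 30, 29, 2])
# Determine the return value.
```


merge_sort([30, 11, 30, 29, 2])
Split into [30, 11] and [30, 29, 2]
Left sorted: [11, 30]
Right sorted: [2, 29, 30]
Merge [11, 30] and [2, 29, 30]
= [2, 11, 29, 30, 30]


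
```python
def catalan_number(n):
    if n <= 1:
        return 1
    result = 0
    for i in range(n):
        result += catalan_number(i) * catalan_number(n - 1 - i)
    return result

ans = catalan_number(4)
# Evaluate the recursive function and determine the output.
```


catalan_number(4)
= sum of catalan_number(i) * catalan_number(4-1-i) for i in 0..3
First compute sub-values bottom-up:
  catalan_number(0) = 1, catalan_number(1) = 1
  catalan_number(2) = 1*1 + 1*1 = 2
  catalan_number(3) = 1*2 + 1*1 + 2*1 = 5
Now catalan_number(4):
  catalan_number(0)*catalan_number(3) = 1*5 = 5
  catalan_number(1)*catalan_number(2) = 1*2 = 2
  catalan_number(2)*catalan_number(1) = 2*1 = 2
  catalan_number(3)*catalan_number(0) = 5*1 = 5
= 5 + 2 + 2 + 5
= 14


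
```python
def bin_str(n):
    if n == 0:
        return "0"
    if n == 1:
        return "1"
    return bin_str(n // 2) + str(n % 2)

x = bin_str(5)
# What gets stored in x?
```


bin_str(5)
= bin_str(2) + "1"
= bin_str(1) + "0" + "1"
= "1" + "0" + "1"
= "101"


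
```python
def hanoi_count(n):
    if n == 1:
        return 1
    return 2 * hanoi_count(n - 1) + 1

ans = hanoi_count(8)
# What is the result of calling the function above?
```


hanoi_count(8)
= 2 * hanoi_count(7) + 1
= 2 * (2 * hanoi_count(6) + 1) + 1
= 2 * (2 * (2 * hanoi_count(5) + 1) + 1) + 1
= 2 * (2 * (2 * (2 * hanoi_count(4) + 1) + 1) + 1) + 1
= 2 * (2 * (2 * (2 * (2 * hanoi_count(3) + 1) + 1) + 1) + 1) + 1
= 2 * (2 * (2 * (2 * (2 * (2 * hanoi_count(2) + 1) + 1) + 1) + 1) + 1) + 1
= 2 * (2 * (2 * (2 * (2 * (2 * (2 * hanoi_count(1) + 1) + 1) + 1) + 1) + 1) + 1) + 1
Now compute bottom-up:
hanoi_count(1) = 1
hanoi_count(2) = 2 * 1 + 1 = 3
hanoi_count(3) = 2 * 3 + 1 = 7
hanoi_count(4) = 2 * 7 + 1 = 15
hanoi_count(5) = 2 * 15 + 1 = 31
hanoi_count(6) = 2 * 31 + 1 = 63
hanoi_count(7) = 2 * 63 + 1 = 127
hanoi_count(8) = 2 * 127 + 1 = 255
= 255


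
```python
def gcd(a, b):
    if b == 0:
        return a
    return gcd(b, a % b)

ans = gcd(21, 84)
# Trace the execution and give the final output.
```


gcd(21, 84)
= gcd(84, 21 % 84) = gcd(84, 21)
= gcd(21, 84 % 21) = gcd(21, 0)
b == 0, return a = 21


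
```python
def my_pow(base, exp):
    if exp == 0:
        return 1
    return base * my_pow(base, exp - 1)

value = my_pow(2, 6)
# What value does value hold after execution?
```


my_pow(2, 6)
= 2 * my_pow(2, 5)
= 2 * 2 * my_pow(2, 4)
= 2 * 2 * 2 * my_pow(2, 3)
= 2 * 2 * 2 * 2 * my_pow(2, 2)
= 2 * 2 * 2 * 2 * 2 * my_pow(2, 1)
= 2 * 2 * 2 * 2 * 2 * 2 * my_pow(2, 0)
= 2 * 2 * 2 * 2 * 2 * 2 * 1
= 64


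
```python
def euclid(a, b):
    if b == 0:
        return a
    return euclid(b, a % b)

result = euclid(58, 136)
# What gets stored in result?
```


euclid(58, 136)
= euclid(136, 58 % 136) = euclid(136, 58)
= euclid(58, 136 % 58) = euclid(58, 20)
= euclid(20, 58 % 20) = euclid(20, 18)
= euclid(18, 20 % 18) = euclid(18, 2)
= euclid(2, 18 % 2) = euclid(2, 0)
b == 0, return a = 2


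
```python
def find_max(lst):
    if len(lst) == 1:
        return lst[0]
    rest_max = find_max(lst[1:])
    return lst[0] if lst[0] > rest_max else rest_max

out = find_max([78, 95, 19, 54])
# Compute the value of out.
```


find_max([78, 95, 19, 54])
= compare 78 with find_max([95, 19, 54])
= compare 95 with find_max([19, 54])
= compare 19 with find_max([54])
Base: find_max([54]) = 54
compare 19 with 54: max = 54
compare 95 with 54: max = 95
compare 78 with 95: max = 95
= 95


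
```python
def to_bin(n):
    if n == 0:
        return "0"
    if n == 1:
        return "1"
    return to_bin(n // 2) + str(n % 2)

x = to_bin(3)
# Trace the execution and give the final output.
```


to_bin(3)
= to_bin(1) + "1"
= "1" + "1"
= "11"


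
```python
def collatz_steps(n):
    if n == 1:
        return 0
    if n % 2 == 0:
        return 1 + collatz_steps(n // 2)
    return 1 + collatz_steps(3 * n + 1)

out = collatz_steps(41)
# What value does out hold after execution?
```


collatz_steps(41)
41 is odd -> 3*41+1 = 124 -> collatz_steps(124)
124 is even -> collatz_steps(62)
62 is even -> collatz_steps(31)
31 is odd -> 3*31+1 = 94 -> collatz_steps(94)
94 is even -> collatz_steps(47)
47 is odd -> 3*47+1 = 142 -> collatz_steps(142)
142 is even -> collatz_steps(71)
71 is odd -> 3*71+1 = 214 -> collatz_steps(214)
214 is even -> collatz_steps(107)
107 is odd -> 3*107+1 = 322 -> collatz_steps(322)
322 is even -> collatz_steps(161)
161 is odd -> 3*161+1 = 484 -> collatz_steps(484)
484 is even -> collatz_steps(242)
242 is even -> collatz_steps(121)
121 is odd -> 3*121+1 = 364 -> collatz_steps(364)
364 is even -> collatz_steps(182)
182 is even -> collatz_steps(91)
91 is odd -> 3*91+1 = 274 -> collatz_steps(274)
274 is even -> collatz_steps(137)
137 is odd -> 3*137+1 = 412 -> collatz_steps(412)
412 is even -> collatz_steps(206)
206 is even -> collatz_steps(103)
103 is odd -> 3*103+1 = 310 -> collatz_steps(310)
310 is even -> collatz_steps(155)
155 is odd -> 3*155+1 = 466 -> collatz_steps(466)
466 is even -> collatz_steps(233)
233 is odd -> 3*233+1 = 700 -> collatz_steps(700)
700 is even -> collatz_steps(350)
350 is even -> collatz_steps(175)
175 is odd -> 3*175+1 = 526 -> collatz_steps(526)
526 is even -> collatz_steps(263)
263 is odd -> 3*263+1 = 790 -> collatz_steps(790)
790 is even -> collatz_steps(395)
395 is odd -> 3*395+1 = 1186 -> collatz_steps(1186)
1186 is even -> collatz_steps(593)
593 is odd -> 3*593+1 = 1780 -> collatz_steps(1780)
1780 is even -> collatz_steps(890)
890 is even -> collatz_steps(445)
445 is odd -> 3*445+1 = 1336 -> collatz_steps(1336)
1336 is even -> collatz_steps(668)
668 is even -> collatz_steps(334)
334 is even -> collatz_steps(167)
167 is odd -> 3*167+1 = 502 -> collatz_steps(502)
502 is even -> collatz_steps(251)
251 is odd -> 3*251+1 = 754 -> collatz_steps(754)
754 is even -> collatz_steps(377)
377 is odd -> 3*377+1 = 1132 -> collatz_steps(1132)
1132 is even -> collatz_steps(566)
566 is even -> collatz_steps(283)
283 is odd -> 3*283+1 = 850 -> collatz_steps(850)
850 is even -> collatz_steps(425)
425 is odd -> 3*425+1 = 1276 -> collatz_steps(1276)
1276 is even -> collatz_steps(638)
638 is even -> collatz_steps(319)
319 is odd -> 3*319+1 = 958 -> collatz_steps(958)
958 is even -> collatz_steps(479)
479 is odd -> 3*479+1 = 1438 -> collatz_steps(1438)
1438 is even -> collatz_steps(719)
719 is odd -> 3*719+1 = 2158 -> collatz_steps(2158)
2158 is even -> collatz_steps(1079)
1079 is odd -> 3*1079+1 = 3238 -> collatz_steps(3238)
3238 is even -> collatz_steps(1619)
1619 is odd -> 3*1619+1 = 4858 -> collatz_steps(4858)
4858 is even -> collatz_steps(2429)
2429 is odd -> 3*2429+1 = 7288 -> collatz_steps(7288)
7288 is even -> collatz_steps(3644)
3644 is even -> collatz_steps(1822)
1822 is even -> collatz_steps(911)
911 is odd -> 3*911+1 = 2734 -> collatz_steps(2734)
2734 is even -> collatz_steps(1367)
1367 is odd -> 3*1367+1 = 4102 -> collatz_steps(4102)
4102 is even -> collatz_steps(2051)
2051 is odd -> 3*2051+1 = 6154 -> collatz_steps(6154)
6154 is even -> collatz_steps(3077)
3077 is odd -> 3*3077+1 = 9232 -> collatz_steps(9232)
9232 is even -> collatz_steps(4616)
4616 is even -> collatz_steps(2308)
2308 is even -> collatz_steps(1154)
1154 is even -> collatz_steps(577)
577 is odd -> 3*577+1 = 1732 -> collatz_steps(1732)
1732 is even -> collatz_steps(866)
866 is even -> collatz_steps(433)
433 is odd -> 3*433+1 = 1300 -> collatz_steps(1300)
1300 is even -> collatz_steps(650)
650 is even -> collatz_steps(325)
325 is odd -> 3*325+1 = 976 -> collatz_steps(976)
976 is even -> collatz_steps(488)
488 is even -> collatz_steps(244)
244 is even -> collatz_steps(122)
122 is even -> collatz_steps(61)
61 is odd -> 3*61+1 = 184 -> collatz_steps(184)
184 is even -> collatz_steps(92)
92 is even -> collatz_steps(46)
46 is even -> collatz_steps(23)
23 is odd -> 3*23+1 = 70 -> collatz_steps(70)
70 is even -> collatz_steps(35)
35 is odd -> 3*35+1 = 106 -> collatz_steps(106)
106 is even -> collatz_steps(53)
53 is odd -> 3*53+1 = 160 -> collatz_steps(160)
160 is even -> collatz_steps(80)
80 is even -> collatz_steps(40)
40 is even -> collatz_steps(20)
20 is even -> collatz_steps(10)
10 is even -> collatz_steps(5)
5 is odd -> 3*5+1 = 16 -> collatz_steps(16)
16 is even -> collatz_steps(8)
8 is even -> collatz_steps(4)
4 is even -> collatz_steps(2)
2 is even -> collatz_steps(1)
Reached 1 after 109 steps
= 109


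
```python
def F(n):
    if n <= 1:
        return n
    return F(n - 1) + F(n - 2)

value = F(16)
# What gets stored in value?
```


F(16)
= F(15) + F(14)
= (F(14) + F(13)) + F(14)
Computing bottom-up: F(0)=0, F(1)=1, F(2)=1, F(3)=2, F(4)=3, F(5)=5, F(6)=8, F(7)=13, F(8)=21, F(9)=34, F(10)=55, F(11)=89, F(12)=144, F(13)=233, F(14)=377, F(15)=610, F(16)=987
= 987


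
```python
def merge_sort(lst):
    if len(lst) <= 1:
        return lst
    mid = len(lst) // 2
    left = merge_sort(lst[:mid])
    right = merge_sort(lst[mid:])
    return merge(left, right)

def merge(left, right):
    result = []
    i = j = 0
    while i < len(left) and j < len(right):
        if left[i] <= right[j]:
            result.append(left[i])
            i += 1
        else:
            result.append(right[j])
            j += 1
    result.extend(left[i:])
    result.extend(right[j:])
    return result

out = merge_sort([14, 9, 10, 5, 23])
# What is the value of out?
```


merge_sort([14, 9, 10, 5, 23])
Split into [14, 9] and [10, 5, 23]
Left sorted: [9, 14]
Right sorted: [5, 10, 23]
Merge [9, 14] and [5, 10, 23]
= [5, 9, 10, 14, 23]


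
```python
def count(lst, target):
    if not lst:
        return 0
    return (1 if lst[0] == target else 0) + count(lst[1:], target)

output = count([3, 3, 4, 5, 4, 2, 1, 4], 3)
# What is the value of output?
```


count([3, 3, 4, 5, 4, 2, 1, 4], 3)
lst[0]=3 == 3: 1 + count([3, 4, 5, 4, 2, 1, 4], 3)
lst[0]=3 == 3: 1 + count([4, 5, 4, 2, 1, 4], 3)
lst[0]=4 != 3: 0 + count([5, 4, 2, 1, 4], 3)
lst[0]=5 != 3: 0 + count([4, 2, 1, 4], 3)
lst[0]=4 != 3: 0 + count([2, 1, 4], 3)
lst[0]=2 != 3: 0 + count([1, 4], 3)
lst[0]=1 != 3: 0 + count([4], 3)
lst[0]=4 != 3: 0 + count([], 3)
= 2


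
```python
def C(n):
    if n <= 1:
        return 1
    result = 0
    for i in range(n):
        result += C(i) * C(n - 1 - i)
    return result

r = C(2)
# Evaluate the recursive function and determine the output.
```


C(2)
= sum of C(i) * C(2-1-i) for i in 0..1
  C(0)*C(1) = 1*1 = 1
  C(1)*C(0) = 1*1 = 1
= 1 + 1
= 2


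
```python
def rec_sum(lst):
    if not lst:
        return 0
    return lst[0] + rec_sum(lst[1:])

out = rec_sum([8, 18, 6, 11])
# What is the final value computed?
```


rec_sum([8, 18, 6, 11])
= 8 + rec_sum([18, 6, 11])
= 8 + 18 + rec_sum([6, 11])
= 8 + 18 + 6 + rec_sum([11])
= 8 + 18 + 6 + 11 + rec_sum([])
= 8 + 18 + 6 + 11 + 0
= 43


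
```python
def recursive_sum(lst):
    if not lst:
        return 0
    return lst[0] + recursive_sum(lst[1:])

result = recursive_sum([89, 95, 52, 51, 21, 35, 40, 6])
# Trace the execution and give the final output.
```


recursive_sum([89, 95, 52, 51, 21, 35, 40, 6])
= 89 + recursive_sum([95, 52, 51, 21, 35, 40, 6])
= 89 + 95 + recursive_sum([52, 51, 21, 35, 40, 6])
= 89 + 95 + 52 + recursive_sum([51, 21, 35, 40, 6])
= 89 + 95 + 52 + 51 + recursive_sum([21, 35, 40, 6])
= 89 + 95 + 52 + 51 + 21 + recursive_sum([35, 40, 6])
= 89 + 95 + 52 + 51 + 21 + 35 + recursive_sum([40, 6])
= 89 + 95 + 52 + 51 + 21 + 35 + 40 + recursive_sum([6])
= 89 + 95 + 52 + 51 + 21 + 35 + 40 + 6 + recursive_sum([])
= 89 + 95 + 52 + 51 + 21 + 35 + 40 + 6 + 0
= 389


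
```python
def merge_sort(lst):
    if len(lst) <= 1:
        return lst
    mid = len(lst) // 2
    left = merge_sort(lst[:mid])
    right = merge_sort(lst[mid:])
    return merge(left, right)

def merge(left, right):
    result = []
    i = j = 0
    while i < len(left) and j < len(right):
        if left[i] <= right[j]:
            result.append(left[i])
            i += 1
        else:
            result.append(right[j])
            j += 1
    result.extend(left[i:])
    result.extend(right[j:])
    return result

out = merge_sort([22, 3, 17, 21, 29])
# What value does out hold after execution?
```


merge_sort([22, 3, 17, 21, 29])
Split into [22, 3] and [17, 21, 29]
Left sorted: [3, 22]
Right sorted: [17, 21, 29]
Merge [3, 22] and [17, 21, 29]
= [3, 17, 21, 22, 29]


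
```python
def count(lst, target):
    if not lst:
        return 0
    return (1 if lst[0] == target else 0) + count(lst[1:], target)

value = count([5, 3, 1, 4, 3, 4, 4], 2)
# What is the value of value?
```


count([5, 3, 1, 4, 3, 4, 4], 2)
lst[0]=5 != 2: 0 + count([3, 1, 4, 3, 4, 4], 2)
lst[0]=3 != 2: 0 + count([1, 4, 3, 4, 4], 2)
lst[0]=1 != 2: 0 + count([4, 3, 4, 4], 2)
lst[0]=4 != 2: 0 + count([3, 4, 4], 2)
lst[0]=3 != 2: 0 + count([4, 4], 2)
lst[0]=4 != 2: 0 + count([4], 2)
lst[0]=4 != 2: 0 + count([], 2)
= 0


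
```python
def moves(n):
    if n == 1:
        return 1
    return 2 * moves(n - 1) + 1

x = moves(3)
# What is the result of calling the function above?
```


moves(3)
= 2 * moves(2) + 1
= 2 * (2 * moves(1) + 1) + 1
Now compute bottom-up:
moves(1) = 1
moves(2) = 2 * 1 + 1 = 3
moves(3) = 2 * 3 + 1 = 7
= 7


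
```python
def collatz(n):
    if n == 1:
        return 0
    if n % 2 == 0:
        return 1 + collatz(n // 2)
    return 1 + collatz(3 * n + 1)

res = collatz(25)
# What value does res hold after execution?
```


collatz(25)
25 is odd -> 3*25+1 = 76 -> collatz(76)
76 is even -> collatz(38)
38 is even -> collatz(19)
19 is odd -> 3*19+1 = 58 -> collatz(58)
58 is even -> collatz(29)
29 is odd -> 3*29+1 = 88 -> collatz(88)
88 is even -> collatz(44)
44 is even -> collatz(22)
22 is even -> collatz(11)
11 is odd -> 3*11+1 = 34 -> collatz(34)
34 is even -> collatz(17)
17 is odd -> 3*17+1 = 52 -> collatz(52)
52 is even -> collatz(26)
26 is even -> collatz(13)
13 is odd -> 3*13+1 = 40 -> collatz(40)
40 is even -> collatz(20)
20 is even -> collatz(10)
10 is even -> collatz(5)
5 is odd -> 3*5+1 = 16 -> collatz(16)
16 is even -> collatz(8)
8 is even -> collatz(4)
4 is even -> collatz(2)
2 is even -> collatz(1)
Reached 1 after 23 steps
= 23


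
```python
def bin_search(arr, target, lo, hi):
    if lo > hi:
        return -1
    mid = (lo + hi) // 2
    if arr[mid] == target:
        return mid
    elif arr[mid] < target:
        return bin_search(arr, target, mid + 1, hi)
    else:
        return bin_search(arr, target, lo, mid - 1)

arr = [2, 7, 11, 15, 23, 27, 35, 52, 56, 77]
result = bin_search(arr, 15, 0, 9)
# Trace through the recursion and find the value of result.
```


bin_search(arr, 15, 0, 9)
lo=0, hi=9, mid=4, arr[mid]=23
23 > 15, search left half
lo=0, hi=3, mid=1, arr[mid]=7
7 < 15, search right half
lo=2, hi=3, mid=2, arr[mid]=11
11 < 15, search right half
lo=3, hi=3, mid=3, arr[mid]=15
arr[3] == 15, found at index 3
= 3


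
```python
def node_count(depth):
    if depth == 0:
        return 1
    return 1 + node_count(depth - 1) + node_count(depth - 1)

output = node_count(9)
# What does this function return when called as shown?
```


node_count(9)
= 1 + node_count(8) + node_count(8)
= 1 + 2 * node_count(8)
node_count(k) = 2^(k+1) - 1
node_count(0) = 1
node_count(1) = 3
node_count(2) = 7
node_count(3) = 15
node_count(4) = 31
node_count(9) = 2^10 - 1 = 1023


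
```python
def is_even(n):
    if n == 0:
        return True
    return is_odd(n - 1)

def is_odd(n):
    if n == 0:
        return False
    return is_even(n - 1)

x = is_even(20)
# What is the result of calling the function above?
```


is_even(20)
= is_odd(19)
= is_even(18)
= is_odd(17)
= is_even(16)
= is_odd(15)
= is_even(14)
= is_odd(13)
= is_even(12)
= is_odd(11)
= is_even(10)
= is_odd(9)
= is_even(8)
= is_odd(7)
= is_even(6)
= is_odd(5)
= is_even(4)
= is_odd(3)
= is_even(2)
= is_odd(1)
= is_even(0)
n == 0: return True
= True


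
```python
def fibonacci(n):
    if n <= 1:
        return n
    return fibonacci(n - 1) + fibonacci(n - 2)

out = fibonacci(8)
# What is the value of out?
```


fibonacci(8)
= fibonacci(7) + fibonacci(6)
= (fibonacci(6) + fibonacci(5)) + fibonacci(6)
Computing bottom-up: fibonacci(0)=0, fibonacci(1)=1, fibonacci(2)=1, fibonacci(3)=2, fibonacci(4)=3, fibonacci(5)=5, fibonacci(6)=8, fibonacci(7)=13, fibonacci(8)=21
= 21


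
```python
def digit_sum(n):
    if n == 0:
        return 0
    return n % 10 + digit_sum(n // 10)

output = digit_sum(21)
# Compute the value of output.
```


digit_sum(21)
= 1 + digit_sum(2)
= 1 + 2 + digit_sum(0)
= 1 + 2 + 0
= 3


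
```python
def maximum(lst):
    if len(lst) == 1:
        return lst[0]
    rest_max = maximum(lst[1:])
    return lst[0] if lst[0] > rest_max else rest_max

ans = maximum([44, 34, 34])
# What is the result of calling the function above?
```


maximum([44, 34, 34])
= compare 44 with maximum([34, 34])
= compare 34 with maximum([34])
Base: maximum([34]) = 34
compare 34 with 34: max = 34
compare 44 with 34: max = 44
= 44


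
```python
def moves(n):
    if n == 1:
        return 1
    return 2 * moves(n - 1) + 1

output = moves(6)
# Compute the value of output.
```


moves(6)
= 2 * moves(5) + 1
= 2 * (2 * moves(4) + 1) + 1
= 2 * (2 * (2 * moves(3) + 1) + 1) + 1
= 2 * (2 * (2 * (2 * moves(2) + 1) + 1) + 1) + 1
= 2 * (2 * (2 * (2 * (2 * moves(1) + 1) + 1) + 1) + 1) + 1
Now compute bottom-up:
moves(1) = 1
moves(2) = 2 * 1 + 1 = 3
moves(3) = 2 * 3 + 1 = 7
moves(4) = 2 * 7 + 1 = 15
moves(5) = 2 * 15 + 1 = 31
moves(6) = 2 * 31 + 1 = 63
= 63


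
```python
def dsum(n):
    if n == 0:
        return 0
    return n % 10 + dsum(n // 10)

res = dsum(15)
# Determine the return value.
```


dsum(15)
= 5 + dsum(1)
= 5 + 1 + dsum(0)
= 5 + 1 + 0
= 6


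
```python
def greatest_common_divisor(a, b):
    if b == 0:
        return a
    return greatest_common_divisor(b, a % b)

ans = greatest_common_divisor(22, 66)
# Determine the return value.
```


greatest_common_divisor(22, 66)
= greatest_common_divisor(66, 22 % 66) = greatest_common_divisor(66, 22)
= greatest_common_divisor(22, 66 % 22) = greatest_common_divisor(22, 0)
b == 0, return a = 22


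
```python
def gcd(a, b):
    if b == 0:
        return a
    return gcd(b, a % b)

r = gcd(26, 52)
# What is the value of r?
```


gcd(26, 52)
= gcd(52, 26 % 52) = gcd(52, 26)
= gcd(26, 52 % 26) = gcd(26, 0)
b == 0, return a = 26


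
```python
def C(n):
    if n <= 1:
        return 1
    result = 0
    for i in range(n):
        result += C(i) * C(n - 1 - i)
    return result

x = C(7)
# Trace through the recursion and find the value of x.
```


C(7)
= sum of C(i) * C(7-1-i) for i in 0..6
First compute sub-values bottom-up:
  C(0) = 1, C(1) = 1
  C(2) = 1*1 + 1*1 = 2
  C(3) = 1*2 + 1*1 + 2*1 = 5
  C(4) = 1*5 + 1*2 + 2*1 + 5*1 = 14
  C(5) = 1*14 + 1*5 + 2*2 + 5*1 + 14*1 = 42
  C(6) = 1*42 + 1*14 + 2*5 + 5*2 + 14*1 + 42*1 = 132
Now C(7):
  C(0)*C(6) = 1*132 = 132
  C(1)*C(5) = 1*42 = 42
  C(2)*C(4) = 2*14 = 28
  C(3)*C(3) = 5*5 = 25
  C(4)*C(2) = 14*2 = 28
  C(5)*C(1) = 42*1 = 42
  C(6)*C(0) = 132*1 = 132
= 132 + 42 + 28 + 25 + 28 + 42 + 132
= 429


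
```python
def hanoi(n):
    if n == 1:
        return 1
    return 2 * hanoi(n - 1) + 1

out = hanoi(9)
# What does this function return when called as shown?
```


hanoi(9)
= 2 * hanoi(8) + 1
= 2 * (2 * hanoi(7) + 1) + 1
= 2 * (2 * (2 * hanoi(6) + 1) + 1) + 1
= 2 * (2 * (2 * (2 * hanoi(5) + 1) + 1) + 1) + 1
= 2 * (2 * (2 * (2 * (2 * hanoi(4) + 1) + 1) + 1) + 1) + 1
= 2 * (2 * (2 * (2 * (2 * (2 * hanoi(3) + 1) + 1) + 1) + 1) + 1) + 1
= 2 * (2 * (2 * (2 * (2 * (2 * (2 * hanoi(2) + 1) + 1) + 1) + 1) + 1) + 1) + 1
= 2 * (2 * (2 * (2 * (2 * (2 * (2 * (2 * hanoi(1) + 1) + 1) + 1) + 1) + 1) + 1) + 1) + 1
Now compute bottom-up:
hanoi(1) = 1
hanoi(2) = 2 * 1 + 1 = 3
hanoi(3) = 2 * 3 + 1 = 7
hanoi(4) = 2 * 7 + 1 = 15
hanoi(5) = 2 * 15 + 1 = 31
hanoi(6) = 2 * 31 + 1 = 63
hanoi(7) = 2 * 63 + 1 = 127
hanoi(8) = 2 * 127 + 1 = 255
hanoi(9) = 2 * 255 + 1 = 511
= 511


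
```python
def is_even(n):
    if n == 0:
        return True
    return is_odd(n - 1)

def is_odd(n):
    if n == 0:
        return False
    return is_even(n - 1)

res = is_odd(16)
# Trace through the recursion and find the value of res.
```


is_odd(16)
= is_even(15)
= is_odd(14)
= is_even(13)
= is_odd(12)
= is_even(11)
= is_odd(10)
= is_even(9)
= is_odd(8)
= is_even(7)
= is_odd(6)
= is_even(5)
= is_odd(4)
= is_even(3)
= is_odd(2)
= is_even(1)
= is_odd(0)
n == 0: return False
= False


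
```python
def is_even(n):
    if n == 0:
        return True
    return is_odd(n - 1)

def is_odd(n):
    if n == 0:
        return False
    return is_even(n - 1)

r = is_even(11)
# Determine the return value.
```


is_even(11)
= is_odd(10)
= is_even(9)
= is_odd(8)
= is_even(7)
= is_odd(6)
= is_even(5)
= is_odd(4)
= is_even(3)
= is_odd(2)
= is_even(1)
= is_odd(0)
n == 0: return False
= False


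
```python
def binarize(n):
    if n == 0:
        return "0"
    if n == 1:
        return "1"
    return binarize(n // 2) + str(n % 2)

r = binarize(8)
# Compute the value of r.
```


binarize(8)
= binarize(4) + "0"
= binarize(2) + "0" + "0"
= binarize(1) + "0" + "0" + "0"
= "1" + "0" + "0" + "0"
= "1000"


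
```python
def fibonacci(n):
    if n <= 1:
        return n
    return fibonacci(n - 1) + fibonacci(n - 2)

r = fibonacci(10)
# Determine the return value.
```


fibonacci(10)
= fibonacci(9) + fibonacci(8)
= (fibonacci(8) + fibonacci(7)) + fibonacci(8)
Computing bottom-up: fibonacci(0)=0, fibonacci(1)=1, fibonacci(2)=1, fibonacci(3)=2, fibonacci(4)=3, fibonacci(5)=5, fibonacci(6)=8, fibonacci(7)=13, fibonacci(8)=21, fibonacci(9)=34, fibonacci(10)=55
= 55


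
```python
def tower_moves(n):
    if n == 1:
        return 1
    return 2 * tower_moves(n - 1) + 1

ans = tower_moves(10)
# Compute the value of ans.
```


tower_moves(10)
= 2 * tower_moves(9) + 1
= 2 * (2 * tower_moves(8) + 1) + 1
= 2 * (2 * (2 * tower_moves(7) + 1) + 1) + 1
= 2 * (2 * (2 * (2 * tower_moves(6) + 1) + 1) + 1) + 1
= 2 * (2 * (2 * (2 * (2 * tower_moves(5) + 1) + 1) + 1) + 1) + 1
= 2 * (2 * (2 * (2 * (2 * (2 * tower_moves(4) + 1) + 1) + 1) + 1) + 1) + 1
= 2 * (2 * (2 * (2 * (2 * (2 * (2 * tower_moves(3) + 1) + 1) + 1) + 1) + 1) + 1) + 1
= 2 * (2 * (2 * (2 * (2 * (2 * (2 * (2 * tower_moves(2) + 1) + 1) + 1) + 1) + 1) + 1) + 1) + 1
= 2 * (2 * (2 * (2 * (2 * (2 * (2 * (2 * (2 * tower_moves(1) + 1) + 1) + 1) + 1) + 1) + 1) + 1) + 1) + 1
Now compute bottom-up:
tower_moves(1) = 1
tower_moves(2) = 2 * 1 + 1 = 3
tower_moves(3) = 2 * 3 + 1 = 7
tower_moves(4) = 2 * 7 + 1 = 15
tower_moves(5) = 2 * 15 + 1 = 31
tower_moves(6) = 2 * 31 + 1 = 63
tower_moves(7) = 2 * 63 + 1 = 127
tower_moves(8) = 2 * 127 + 1 = 255
tower_moves(9) = 2 * 255 + 1 = 511
tower_moves(10) = 2 * 511 + 1 = 1023
= 1023
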